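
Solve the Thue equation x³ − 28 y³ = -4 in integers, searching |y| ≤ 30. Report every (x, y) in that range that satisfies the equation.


The equation is x³ - 28y³ = -4. For fixed y, x³ = 28·y³ − 4, so a solution requires the RHS to be a perfect cube.
Strategy: iterate y from -30 to 30, compute RHS = 28·y³ − 4, and check whether it is a (positive or negative) perfect cube.
Check small values of y:
  y = 0: RHS = -4 is not a perfect cube.
  y = 1: RHS = 24 is not a perfect cube.
  y = -1: RHS = -32 is not a perfect cube.
  y = 2: RHS = 220 is not a perfect cube.
  y = -2: RHS = -228 is not a perfect cube.
  y = 3: RHS = 752 is not a perfect cube.
  y = -3: RHS = -760 is not a perfect cube.
Continuing the search up to |y| = 30 finds no solutions either.
No (x, y) in the scanned range satisfies the equation.

No integer solutions with |y| ≤ 30.


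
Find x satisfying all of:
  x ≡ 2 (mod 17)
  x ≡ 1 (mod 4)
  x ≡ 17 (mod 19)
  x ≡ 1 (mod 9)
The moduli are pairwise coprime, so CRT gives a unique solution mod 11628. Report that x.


Product of moduli M = 17 · 4 · 19 · 9 = 11628.
Merge one congruence at a time:
  Start: x ≡ 2 (mod 17).
  Combine with x ≡ 1 (mod 4); new modulus lcm = 68.
    Write x = 2 + 17·t and substitute into x ≡ 1 (mod 4): 17·t ≡ 1 − 2 = -1 (mod 4).
    Reduce coefficients mod 4: 1·t ≡ 3 (mod 4).
    So t ≡ 3 (mod 4).
    Then x = 2 + 17·3 = 53, valid modulo lcm(17, 4) = 68: x ≡ 53 (mod 68).
  Combine with x ≡ 17 (mod 19); new modulus lcm = 1292.
    Write x = 53 + 68·t and substitute into x ≡ 17 (mod 19): 68·t ≡ 17 − 53 = -36 (mod 19).
    Reduce coefficients mod 19: 11·t ≡ 2 (mod 19).
    The inverse of 11 mod 19 is 7 (since 11·7 = 77 = 4·19 + 1), so t ≡ 7·2 = 14 ≡ 14 (mod 19).
    Then x = 53 + 68·14 = 1005, valid modulo lcm(68, 19) = 1292: x ≡ 1005 (mod 1292).
  Combine with x ≡ 1 (mod 9); new modulus lcm = 11628.
    Write x = 1005 + 1292·t and substitute into x ≡ 1 (mod 9): 1292·t ≡ 1 − 1005 = -1004 (mod 9).
    Reduce coefficients mod 9: 5·t ≡ 4 (mod 9).
    The inverse of 5 mod 9 is 2 (since 5·2 = 10 = 1·9 + 1), so t ≡ 2·4 = 8 ≡ 8 (mod 9).
    Then x = 1005 + 1292·8 = 11341, valid modulo lcm(1292, 9) = 11628: x ≡ 11341 (mod 11628).
Verify against each original: 11341 mod 17 = 2, 11341 mod 4 = 1, 11341 mod 19 = 17, 11341 mod 9 = 1.

x ≡ 11341 (mod 11628).


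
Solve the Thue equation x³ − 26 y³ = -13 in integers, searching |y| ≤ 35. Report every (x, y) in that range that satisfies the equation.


The equation is x³ - 26y³ = -13. For fixed y, x³ = 26·y³ − 13, so a solution requires the RHS to be a perfect cube.
Strategy: iterate y from -35 to 35, compute RHS = 26·y³ − 13, and check whether it is a (positive or negative) perfect cube.
Check small values of y:
  y = 0: RHS = -13 is not a perfect cube.
  y = 1: RHS = 13 is not a perfect cube.
  y = -1: RHS = -39 is not a perfect cube.
  y = 2: RHS = 195 is not a perfect cube.
  y = -2: RHS = -221 is not a perfect cube.
  y = 3: RHS = 689 is not a perfect cube.
  y = -3: RHS = -715 is not a perfect cube.
Continuing the search up to |y| = 35 finds no solutions either.
No (x, y) in the scanned range satisfies the equation.

No integer solutions with |y| ≤ 35.


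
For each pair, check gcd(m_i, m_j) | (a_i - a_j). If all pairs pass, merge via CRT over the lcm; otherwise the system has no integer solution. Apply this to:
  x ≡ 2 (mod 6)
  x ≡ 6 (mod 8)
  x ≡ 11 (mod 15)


Moduli 6, 8, 15 are not pairwise coprime, so CRT works modulo lcm(m_i) when all pairwise compatibility conditions hold.
Pairwise compatibility: gcd(m_i, m_j) must divide a_i - a_j for every pair.
Merge one congruence at a time:
  Start: x ≡ 2 (mod 6).
  Combine with x ≡ 6 (mod 8): gcd(6, 8) = 2; 6 - 2 = 4, which IS divisible by 2, so compatible.
    Write x = 2 + 6·t and substitute into x ≡ 6 (mod 8): 6·t ≡ 6 − 2 = 4 (mod 8).
    Divide the congruence (and modulus) by g = 2: 3·t ≡ 2 (mod 4).
    The inverse of 3 mod 4 is 3 (since 3·3 = 9 = 2·4 + 1), so t ≡ 3·2 = 6 ≡ 2 (mod 4).
    Then x = 2 + 6·2 = 14, valid modulo lcm(6, 8) = 24: x ≡ 14 (mod 24).
  Combine with x ≡ 11 (mod 15): gcd(24, 15) = 3; 11 - 14 = -3, which IS divisible by 3, so compatible.
    Write x = 14 + 24·t and substitute into x ≡ 11 (mod 15): 24·t ≡ 11 − 14 = -3 (mod 15).
    Divide the congruence (and modulus) by g = 3: 8·t ≡ -1 (mod 5).
    Reduce coefficients mod 5: 3·t ≡ 4 (mod 5).
    The inverse of 3 mod 5 is 2 (since 3·2 = 6 = 1·5 + 1), so t ≡ 2·4 = 8 ≡ 3 (mod 5).
    Then x = 14 + 24·3 = 86, valid modulo lcm(24, 15) = 120: x ≡ 86 (mod 120).
Verify: 86 mod 6 = 2, 86 mod 8 = 6, 86 mod 15 = 11.

x ≡ 86 (mod 120).


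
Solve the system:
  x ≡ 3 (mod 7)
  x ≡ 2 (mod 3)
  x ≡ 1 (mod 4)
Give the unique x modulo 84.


Moduli 7, 3, 4 are pairwise coprime; by CRT there is a unique solution modulo M = 7 · 3 · 4 = 84.
Solve pairwise, accumulating the modulus:
  Start with x ≡ 3 (mod 7).
  Combine with x ≡ 2 (mod 3): since gcd(7, 3) = 1, we get a unique residue mod 21.
    Write x = 3 + 7·t and substitute into x ≡ 2 (mod 3): 7·t ≡ 2 − 3 = -1 (mod 3).
    Reduce coefficients mod 3: 1·t ≡ 2 (mod 3).
    So t ≡ 2 (mod 3).
    Then x = 3 + 7·2 = 17, valid modulo lcm(7, 3) = 21: x ≡ 17 (mod 21).
  Combine with x ≡ 1 (mod 4): since gcd(21, 4) = 1, we get a unique residue mod 84.
    Write x = 17 + 21·t and substitute into x ≡ 1 (mod 4): 21·t ≡ 1 − 17 = -16 (mod 4).
    Reduce coefficients mod 4: 1·t ≡ 0 (mod 4).
    So t ≡ 0 (mod 4).
    Then x = 17 + 21·0 = 17, valid modulo lcm(21, 4) = 84: x ≡ 17 (mod 84).
Verify: 17 mod 7 = 3 ✓, 17 mod 3 = 2 ✓, 17 mod 4 = 1 ✓.

x ≡ 17 (mod 84).


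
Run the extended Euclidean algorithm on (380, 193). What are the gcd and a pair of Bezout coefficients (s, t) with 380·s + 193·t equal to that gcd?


Euclidean algorithm on (380, 193) — divide until remainder is 0:
  380 = 1 · 193 + 187
  193 = 1 · 187 + 6
  187 = 31 · 6 + 1
  6 = 6 · 1 + 0
gcd(380, 193) = 1.
Track Bezout coefficients alongside the remainders: start with r₀ = 380 = a·1 + b·0 (s = 1, t = 0) and r₁ = 193 = a·0 + b·1 (s = 0, t = 1); each new remainder r_{k+1} = r_{k-1} − q_k·r_k inherits s_{k+1} = s_{k-1} − q_k·s_k, t_{k+1} = t_{k-1} − q_k·t_k, so r_k = a·s_k + b·t_k at every step:
  q = 1: r = 187, s = 1 − 1·0 = 1, t = 0 − 1·1 = -1  (check: 380·1 + 193·(-1) = 187)
  q = 1: r = 6, s = 0 − 1·1 = -1, t = 1 − 1·(-1) = 2  (check: 380·(-1) + 193·2 = 6)
  q = 31: r = 1, s = 1 − 31·(-1) = 32, t = -1 − 31·2 = -63  (check: 380·32 + 193·(-63) = 1)
The row with r = 1 (the gcd) gives the Bezout coefficients s = 32, t = -63.
Result: 380 · (32) + 193 · (-63) = 1.

gcd(380, 193) = 1; s = 32, t = -63 (check: 380·32 + 193·(-63) = 1).


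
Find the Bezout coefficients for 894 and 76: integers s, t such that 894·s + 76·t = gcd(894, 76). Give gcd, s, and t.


Euclidean algorithm on (894, 76) — divide until remainder is 0:
  894 = 11 · 76 + 58
  76 = 1 · 58 + 18
  58 = 3 · 18 + 4
  18 = 4 · 4 + 2
  4 = 2 · 2 + 0
gcd(894, 76) = 2.
Track Bezout coefficients alongside the remainders: start with r₀ = 894 = a·1 + b·0 (s = 1, t = 0) and r₁ = 76 = a·0 + b·1 (s = 0, t = 1); each new remainder r_{k+1} = r_{k-1} − q_k·r_k inherits s_{k+1} = s_{k-1} − q_k·s_k, t_{k+1} = t_{k-1} − q_k·t_k, so r_k = a·s_k + b·t_k at every step:
  q = 11: r = 58, s = 1 − 11·0 = 1, t = 0 − 11·1 = -11  (check: 894·1 + 76·(-11) = 58)
  q = 1: r = 18, s = 0 − 1·1 = -1, t = 1 − 1·(-11) = 12  (check: 894·(-1) + 76·12 = 18)
  q = 3: r = 4, s = 1 − 3·(-1) = 4, t = -11 − 3·12 = -47  (check: 894·4 + 76·(-47) = 4)
  q = 4: r = 2, s = -1 − 4·4 = -17, t = 12 − 4·(-47) = 200  (check: 894·(-17) + 76·200 = 2)
The row with r = 2 (the gcd) gives the Bezout coefficients s = -17, t = 200.
Result: 894 · (-17) + 76 · (200) = 2.

gcd(894, 76) = 2; s = -17, t = 200 (check: 894·(-17) + 76·200 = 2).


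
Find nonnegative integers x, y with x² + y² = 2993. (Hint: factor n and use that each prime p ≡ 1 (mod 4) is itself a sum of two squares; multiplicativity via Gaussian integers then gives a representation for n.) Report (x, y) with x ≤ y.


Step 1: Factor n = 2993 = 41 · 73.
Step 2: Check the mod-4 condition on each prime factor: 41 ≡ 1 (mod 4), exponent 1; 73 ≡ 1 (mod 4), exponent 1.
All primes ≡ 3 (mod 4) appear to even exponent (or don't appear), so by the two-squares theorem n IS expressible as a sum of two squares.
Step 3: Build a representation. Here n = 41 · 73 is a product of primes ≡ 1 (mod 4). Each prime p ≡ 1 (mod 4) is itself a sum of two squares; find a² by testing p − a² for a perfect square:
  41: 41 − 1² = 40, 41 − 2² = 37, 41 − 3² = 32, 41 − 4² = 25 = 5² ⇒ 41 = 4² + 5².
  73: 73 − 1² = 72, 73 − 2² = 69, 73 − 3² = 64 = 8² ⇒ 73 = 3² + 8².
  Combine using the Brahmagupta–Fibonacci identity (a² + b²)(c² + d²) = (ac − bd)² + (ad + bc)² = (ac + bd)² + (ad − bc)²:
  41 · 73 = 2993: from (4² + 5²)(3² + 8²), take (4·3 − 5·8, 4·8 + 5·3) = (12 − 40, 32 + 15) = (-28, 47); dropping signs (only squares matter) gives (28, 47); check 28² + 47² = 784 + 2209 = 2993 ✓.
Step 4: Order so x ≤ y and verify: 28² + 47² = 784 + 2209 = 2993 = n. ✓

n = 2993 = 28² + 47² (one valid representation with x ≤ y).


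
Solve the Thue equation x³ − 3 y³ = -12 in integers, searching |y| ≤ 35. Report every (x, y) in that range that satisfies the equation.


The equation is x³ - 3y³ = -12. For fixed y, x³ = 3·y³ − 12, so a solution requires the RHS to be a perfect cube.
Strategy: iterate y from -35 to 35, compute RHS = 3·y³ − 12, and check whether it is a (positive or negative) perfect cube.
Check small values of y:
  y = 0: RHS = -12 is not a perfect cube.
  y = 1: RHS = -9 is not a perfect cube.
  y = -1: RHS = -15 is not a perfect cube.
  y = 2: RHS = 12 is not a perfect cube.
  y = -2: RHS = -36 is not a perfect cube.
  y = 3: RHS = 69 is not a perfect cube.
  y = -3: RHS = -93 is not a perfect cube.
Continuing the search up to |y| = 35 finds no solutions either.
No (x, y) in the scanned range satisfies the equation.

No integer solutions with |y| ≤ 35.


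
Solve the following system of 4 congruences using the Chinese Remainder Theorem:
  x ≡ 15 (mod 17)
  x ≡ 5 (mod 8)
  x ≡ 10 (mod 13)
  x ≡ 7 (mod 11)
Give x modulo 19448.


Product of moduli M = 17 · 8 · 13 · 11 = 19448.
Merge one congruence at a time:
  Start: x ≡ 15 (mod 17).
  Combine with x ≡ 5 (mod 8); new modulus lcm = 136.
    Write x = 15 + 17·t and substitute into x ≡ 5 (mod 8): 17·t ≡ 5 − 15 = -10 (mod 8).
    Reduce coefficients mod 8: 1·t ≡ 6 (mod 8).
    So t ≡ 6 (mod 8).
    Then x = 15 + 17·6 = 117, valid modulo lcm(17, 8) = 136: x ≡ 117 (mod 136).
  Combine with x ≡ 10 (mod 13); new modulus lcm = 1768.
    Write x = 117 + 136·t and substitute into x ≡ 10 (mod 13): 136·t ≡ 10 − 117 = -107 (mod 13).
    Reduce coefficients mod 13: 6·t ≡ 10 (mod 13).
    The inverse of 6 mod 13 is 11 (since 6·11 = 66 = 5·13 + 1), so t ≡ 11·10 = 110 ≡ 6 (mod 13).
    Then x = 117 + 136·6 = 933, valid modulo lcm(136, 13) = 1768: x ≡ 933 (mod 1768).
  Combine with x ≡ 7 (mod 11); new modulus lcm = 19448.
    Write x = 933 + 1768·t and substitute into x ≡ 7 (mod 11): 1768·t ≡ 7 − 933 = -926 (mod 11).
    Reduce coefficients mod 11: 8·t ≡ 9 (mod 11).
    The inverse of 8 mod 11 is 7 (since 8·7 = 56 = 5·11 + 1), so t ≡ 7·9 = 63 ≡ 8 (mod 11).
    Then x = 933 + 1768·8 = 15077, valid modulo lcm(1768, 11) = 19448: x ≡ 15077 (mod 19448).
Verify against each original: 15077 mod 17 = 15, 15077 mod 8 = 5, 15077 mod 13 = 10, 15077 mod 11 = 7.

x ≡ 15077 (mod 19448).


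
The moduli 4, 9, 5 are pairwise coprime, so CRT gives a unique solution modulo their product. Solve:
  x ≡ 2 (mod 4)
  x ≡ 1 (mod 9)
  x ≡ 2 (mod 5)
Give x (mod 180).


Moduli 4, 9, 5 are pairwise coprime; by CRT there is a unique solution modulo M = 4 · 9 · 5 = 180.
Solve pairwise, accumulating the modulus:
  Start with x ≡ 2 (mod 4).
  Combine with x ≡ 1 (mod 9): since gcd(4, 9) = 1, we get a unique residue mod 36.
    Write x = 2 + 4·t and substitute into x ≡ 1 (mod 9): 4·t ≡ 1 − 2 = -1 (mod 9).
    Reduce coefficients mod 9: 4·t ≡ 8 (mod 9).
    The inverse of 4 mod 9 is 7 (since 4·7 = 28 = 3·9 + 1), so t ≡ 7·8 = 56 ≡ 2 (mod 9).
    Then x = 2 + 4·2 = 10, valid modulo lcm(4, 9) = 36: x ≡ 10 (mod 36).
  Combine with x ≡ 2 (mod 5): since gcd(36, 5) = 1, we get a unique residue mod 180.
    Write x = 10 + 36·t and substitute into x ≡ 2 (mod 5): 36·t ≡ 2 − 10 = -8 (mod 5).
    Reduce coefficients mod 5: 1·t ≡ 2 (mod 5).
    So t ≡ 2 (mod 5).
    Then x = 10 + 36·2 = 82, valid modulo lcm(36, 5) = 180: x ≡ 82 (mod 180).
Verify: 82 mod 4 = 2 ✓, 82 mod 9 = 1 ✓, 82 mod 5 = 2 ✓.

x ≡ 82 (mod 180).


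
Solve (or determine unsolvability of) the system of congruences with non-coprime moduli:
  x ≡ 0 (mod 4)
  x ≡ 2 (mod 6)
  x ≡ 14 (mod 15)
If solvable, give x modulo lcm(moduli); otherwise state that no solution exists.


Moduli 4, 6, 15 are not pairwise coprime, so CRT works modulo lcm(m_i) when all pairwise compatibility conditions hold.
Pairwise compatibility: gcd(m_i, m_j) must divide a_i - a_j for every pair.
Merge one congruence at a time:
  Start: x ≡ 0 (mod 4).
  Combine with x ≡ 2 (mod 6): gcd(4, 6) = 2; 2 - 0 = 2, which IS divisible by 2, so compatible.
    Write x = 0 + 4·t and substitute into x ≡ 2 (mod 6): 4·t ≡ 2 − 0 = 2 (mod 6).
    Divide the congruence (and modulus) by g = 2: 2·t ≡ 1 (mod 3).
    The inverse of 2 mod 3 is 2 (since 2·2 = 4 = 1·3 + 1), so t ≡ 2·1 = 2 ≡ 2 (mod 3).
    Then x = 0 + 4·2 = 8, valid modulo lcm(4, 6) = 12: x ≡ 8 (mod 12).
  Combine with x ≡ 14 (mod 15): gcd(12, 15) = 3; 14 - 8 = 6, which IS divisible by 3, so compatible.
    Write x = 8 + 12·t and substitute into x ≡ 14 (mod 15): 12·t ≡ 14 − 8 = 6 (mod 15).
    Divide the congruence (and modulus) by g = 3: 4·t ≡ 2 (mod 5).
    The inverse of 4 mod 5 is 4 (since 4·4 = 16 = 3·5 + 1), so t ≡ 4·2 = 8 ≡ 3 (mod 5).
    Then x = 8 + 12·3 = 44, valid modulo lcm(12, 15) = 60: x ≡ 44 (mod 60).
Verify: 44 mod 4 = 0, 44 mod 6 = 2, 44 mod 15 = 14.

x ≡ 44 (mod 60).


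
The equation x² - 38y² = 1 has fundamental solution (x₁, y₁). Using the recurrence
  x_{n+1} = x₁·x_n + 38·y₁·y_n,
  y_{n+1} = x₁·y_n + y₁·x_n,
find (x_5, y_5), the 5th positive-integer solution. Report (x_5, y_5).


Step 1: Find the fundamental solution (x₁, y₁) of x² - 38y² = 1.
  Expand √38 as a continued fraction. a₀ = ⌊√38⌋ = 6; iterate m_{k+1} = d_k·a_k − m_k, d_{k+1} = (38 − m_{k+1}²)/d_k, a_{k+1} = ⌊(a₀ + m_{k+1})/d_{k+1}⌋ (starting m₀ = 0, d₀ = 1), with convergents p_k = a_k·p_{k-1} + p_{k-2}, q_k = a_k·q_{k-1} + q_{k-2} (p₋₁ = 1, q₋₁ = 0):
  k = 0: a₀ = 6; p₀/q₀ = 6/1; p₀² − 38·q₀² = 36 − 38 = -2.
  k = 1: m = 6, d = 2, a = ⌊(6 + 6)/2⌋ = 6; p/q = (6·6 + 1)/(6·1 + 0) = 37/6; p² − 38·q² = 1369 − 1368 = 1.
  The first convergent with p² − 38·q² = 1 gives the fundamental solution (x₁, y₁) = (37, 6).
Step 2: Apply the recurrence (x_{n+1}, y_{n+1}) = (x₁x_n + 38y₁y_n, x₁y_n + y₁x_n) repeatedly.
  From (x_1, y_1) = (37, 6): x_2 = 37·37 + 38·6·6 = 2737; y_2 = 37·6 + 6·37 = 444.
  From (x_2, y_2) = (2737, 444): x_3 = 37·2737 + 38·6·444 = 202501; y_3 = 37·444 + 6·2737 = 32850.
  From (x_3, y_3) = (202501, 32850): x_4 = 37·202501 + 38·6·32850 = 14982337; y_4 = 37·32850 + 6·202501 = 2430456.
  From (x_4, y_4) = (14982337, 2430456): x_5 = 37·14982337 + 38·6·2430456 = 1108490437; y_5 = 37·2430456 + 6·14982337 = 179820894.
Step 3: Verify x_5² - 38·y_5² = 1228751048920450969 - 1228751048920450968 = 1 (should be 1). ✓

(x_1, y_1) = (37, 6); (x_5, y_5) = (1108490437, 179820894).


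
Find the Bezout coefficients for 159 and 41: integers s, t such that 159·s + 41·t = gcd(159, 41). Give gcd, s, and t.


Euclidean algorithm on (159, 41) — divide until remainder is 0:
  159 = 3 · 41 + 36
  41 = 1 · 36 + 5
  36 = 7 · 5 + 1
  5 = 5 · 1 + 0
gcd(159, 41) = 1.
Track Bezout coefficients alongside the remainders: start with r₀ = 159 = a·1 + b·0 (s = 1, t = 0) and r₁ = 41 = a·0 + b·1 (s = 0, t = 1); each new remainder r_{k+1} = r_{k-1} − q_k·r_k inherits s_{k+1} = s_{k-1} − q_k·s_k, t_{k+1} = t_{k-1} − q_k·t_k, so r_k = a·s_k + b·t_k at every step:
  q = 3: r = 36, s = 1 − 3·0 = 1, t = 0 − 3·1 = -3  (check: 159·1 + 41·(-3) = 36)
  q = 1: r = 5, s = 0 − 1·1 = -1, t = 1 − 1·(-3) = 4  (check: 159·(-1) + 41·4 = 5)
  q = 7: r = 1, s = 1 − 7·(-1) = 8, t = -3 − 7·4 = -31  (check: 159·8 + 41·(-31) = 1)
The row with r = 1 (the gcd) gives the Bezout coefficients s = 8, t = -31.
Result: 159 · (8) + 41 · (-31) = 1.

gcd(159, 41) = 1; s = 8, t = -31 (check: 159·8 + 41·(-31) = 1).


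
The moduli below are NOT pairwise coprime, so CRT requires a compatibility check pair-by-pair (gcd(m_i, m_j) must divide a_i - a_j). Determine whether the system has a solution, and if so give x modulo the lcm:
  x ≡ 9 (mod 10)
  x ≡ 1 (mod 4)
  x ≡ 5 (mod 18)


Moduli 10, 4, 18 are not pairwise coprime, so CRT works modulo lcm(m_i) when all pairwise compatibility conditions hold.
Pairwise compatibility: gcd(m_i, m_j) must divide a_i - a_j for every pair.
Merge one congruence at a time:
  Start: x ≡ 9 (mod 10).
  Combine with x ≡ 1 (mod 4): gcd(10, 4) = 2; 1 - 9 = -8, which IS divisible by 2, so compatible.
    Write x = 9 + 10·t and substitute into x ≡ 1 (mod 4): 10·t ≡ 1 − 9 = -8 (mod 4).
    Divide the congruence (and modulus) by g = 2: 5·t ≡ -4 (mod 2).
    Reduce coefficients mod 2: 1·t ≡ 0 (mod 2).
    So t ≡ 0 (mod 2).
    Then x = 9 + 10·0 = 9, valid modulo lcm(10, 4) = 20: x ≡ 9 (mod 20).
  Combine with x ≡ 5 (mod 18): gcd(20, 18) = 2; 5 - 9 = -4, which IS divisible by 2, so compatible.
    Write x = 9 + 20·t and substitute into x ≡ 5 (mod 18): 20·t ≡ 5 − 9 = -4 (mod 18).
    Divide the congruence (and modulus) by g = 2: 10·t ≡ -2 (mod 9).
    Reduce coefficients mod 9: 1·t ≡ 7 (mod 9).
    So t ≡ 7 (mod 9).
    Then x = 9 + 20·7 = 149, valid modulo lcm(20, 18) = 180: x ≡ 149 (mod 180).
Verify: 149 mod 10 = 9, 149 mod 4 = 1, 149 mod 18 = 5.

x ≡ 149 (mod 180).


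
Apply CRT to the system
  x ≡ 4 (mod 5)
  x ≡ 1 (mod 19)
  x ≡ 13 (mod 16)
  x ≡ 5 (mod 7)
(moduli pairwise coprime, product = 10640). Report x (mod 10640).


Product of moduli M = 5 · 19 · 16 · 7 = 10640.
Merge one congruence at a time:
  Start: x ≡ 4 (mod 5).
  Combine with x ≡ 1 (mod 19); new modulus lcm = 95.
    Write x = 4 + 5·t and substitute into x ≡ 1 (mod 19): 5·t ≡ 1 − 4 = -3 (mod 19).
    Reduce coefficients mod 19: 5·t ≡ 16 (mod 19).
    The inverse of 5 mod 19 is 4 (since 5·4 = 20 = 1·19 + 1), so t ≡ 4·16 = 64 ≡ 7 (mod 19).
    Then x = 4 + 5·7 = 39, valid modulo lcm(5, 19) = 95: x ≡ 39 (mod 95).
  Combine with x ≡ 13 (mod 16); new modulus lcm = 1520.
    Write x = 39 + 95·t and substitute into x ≡ 13 (mod 16): 95·t ≡ 13 − 39 = -26 (mod 16).
    Reduce coefficients mod 16: 15·t ≡ 6 (mod 16).
    The inverse of 15 mod 16 is 15 (since 15·15 = 225 = 14·16 + 1), so t ≡ 15·6 = 90 ≡ 10 (mod 16).
    Then x = 39 + 95·10 = 989, valid modulo lcm(95, 16) = 1520: x ≡ 989 (mod 1520).
  Combine with x ≡ 5 (mod 7); new modulus lcm = 10640.
    Write x = 989 + 1520·t and substitute into x ≡ 5 (mod 7): 1520·t ≡ 5 − 989 = -984 (mod 7).
    Reduce coefficients mod 7: 1·t ≡ 3 (mod 7).
    So t ≡ 3 (mod 7).
    Then x = 989 + 1520·3 = 5549, valid modulo lcm(1520, 7) = 10640: x ≡ 5549 (mod 10640).
Verify against each original: 5549 mod 5 = 4, 5549 mod 19 = 1, 5549 mod 16 = 13, 5549 mod 7 = 5.

x ≡ 5549 (mod 10640).


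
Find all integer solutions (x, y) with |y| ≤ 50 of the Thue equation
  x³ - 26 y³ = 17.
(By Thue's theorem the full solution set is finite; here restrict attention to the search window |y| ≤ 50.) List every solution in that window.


The equation is x³ - 26y³ = 17. For fixed y, x³ = 26·y³ + 17, so a solution requires the RHS to be a perfect cube.
Strategy: iterate y from -50 to 50, compute RHS = 26·y³ + 17, and check whether it is a (positive or negative) perfect cube.
Check small values of y:
  y = 0: RHS = 17 is not a perfect cube.
  y = 1: RHS = 43 is not a perfect cube.
  y = -1: RHS = -9 is not a perfect cube.
  y = 2: RHS = 225 is not a perfect cube.
  y = -2: RHS = -191 is not a perfect cube.
  y = 3: RHS = 719 is not a perfect cube.
  y = -3: RHS = -685 is not a perfect cube.
Continuing the search up to |y| = 50 finds no solutions either.
No (x, y) in the scanned range satisfies the equation.

No integer solutions with |y| ≤ 50.


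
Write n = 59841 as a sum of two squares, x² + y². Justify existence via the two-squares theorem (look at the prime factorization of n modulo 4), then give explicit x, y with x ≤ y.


Step 1: Factor n = 59841 = 3^2 · 61 · 109.
Step 2: Check the mod-4 condition on each prime factor: 3 ≡ 3 (mod 4), exponent 2 (must be even); 61 ≡ 1 (mod 4), exponent 1; 109 ≡ 1 (mod 4), exponent 1.
All primes ≡ 3 (mod 4) appear to even exponent (or don't appear), so by the two-squares theorem n IS expressible as a sum of two squares.
Step 3: Build a representation. Group n = k² · m with k = 3 and m = 61 · 109 = 6649 (a product of primes ≡ 1 (mod 4)); a representation of m scales to one of n via (k·x)² + (k·y)² = k²(x² + y²). Each prime p ≡ 1 (mod 4) is itself a sum of two squares; find a² by testing p − a² for a perfect square:
  61: 61 − 1² = 60, 61 − 2² = 57, 61 − 3² = 52, 61 − 4² = 45, 61 − 5² = 36 = 6² ⇒ 61 = 5² + 6².
  109: 109 − 1² = 108, 109 − 2² = 105, 109 − 3² = 100 = 10² ⇒ 109 = 3² + 10².
  Combine using the Brahmagupta–Fibonacci identity (a² + b²)(c² + d²) = (ac − bd)² + (ad + bc)² = (ac + bd)² + (ad − bc)²:
  61 · 109 = 6649: from (5² + 6²)(3² + 10²), take (5·3 − 6·10, 5·10 + 6·3) = (15 − 60, 50 + 18) = (-45, 68); dropping signs (only squares matter) gives (45, 68); check 45² + 68² = 2025 + 4624 = 6649 ✓.
  Scale by k = 3: (3·45, 3·68) = (135, 204).
Step 4: Order so x ≤ y and verify: 135² + 204² = 18225 + 41616 = 59841 = n. ✓

n = 59841 = 135² + 204² (one valid representation with x ≤ y).


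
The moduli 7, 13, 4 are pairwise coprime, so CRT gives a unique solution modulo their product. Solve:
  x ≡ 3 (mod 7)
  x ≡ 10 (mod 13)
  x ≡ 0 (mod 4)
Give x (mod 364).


Moduli 7, 13, 4 are pairwise coprime; by CRT there is a unique solution modulo M = 7 · 13 · 4 = 364.
Solve pairwise, accumulating the modulus:
  Start with x ≡ 3 (mod 7).
  Combine with x ≡ 10 (mod 13): since gcd(7, 13) = 1, we get a unique residue mod 91.
    Write x = 3 + 7·t and substitute into x ≡ 10 (mod 13): 7·t ≡ 10 − 3 = 7 (mod 13).
    The inverse of 7 mod 13 is 2 (since 7·2 = 14 = 1·13 + 1), so t ≡ 2·7 = 14 ≡ 1 (mod 13).
    Then x = 3 + 7·1 = 10, valid modulo lcm(7, 13) = 91: x ≡ 10 (mod 91).
  Combine with x ≡ 0 (mod 4): since gcd(91, 4) = 1, we get a unique residue mod 364.
    Write x = 10 + 91·t and substitute into x ≡ 0 (mod 4): 91·t ≡ 0 − 10 = -10 (mod 4).
    Reduce coefficients mod 4: 3·t ≡ 2 (mod 4).
    The inverse of 3 mod 4 is 3 (since 3·3 = 9 = 2·4 + 1), so t ≡ 3·2 = 6 ≡ 2 (mod 4).
    Then x = 10 + 91·2 = 192, valid modulo lcm(91, 4) = 364: x ≡ 192 (mod 364).
Verify: 192 mod 7 = 3 ✓, 192 mod 13 = 10 ✓, 192 mod 4 = 0 ✓.

x ≡ 192 (mod 364).


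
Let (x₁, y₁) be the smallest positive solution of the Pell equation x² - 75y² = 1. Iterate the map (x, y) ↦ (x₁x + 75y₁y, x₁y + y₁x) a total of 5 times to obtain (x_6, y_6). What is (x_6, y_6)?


Step 1: Find the fundamental solution (x₁, y₁) of x² - 75y² = 1.
  Expand √75 as a continued fraction. a₀ = ⌊√75⌋ = 8; iterate m_{k+1} = d_k·a_k − m_k, d_{k+1} = (75 − m_{k+1}²)/d_k, a_{k+1} = ⌊(a₀ + m_{k+1})/d_{k+1}⌋ (starting m₀ = 0, d₀ = 1), with convergents p_k = a_k·p_{k-1} + p_{k-2}, q_k = a_k·q_{k-1} + q_{k-2} (p₋₁ = 1, q₋₁ = 0):
  k = 0: a₀ = 8; p₀/q₀ = 8/1; p₀² − 75·q₀² = 64 − 75 = -11.
  k = 1: m = 8, d = 11, a = ⌊(8 + 8)/11⌋ = 1; p/q = (1·8 + 1)/(1·1 + 0) = 9/1; p² − 75·q² = 81 − 75 = 6.
  k = 2: m = 3, d = 6, a = ⌊(8 + 3)/6⌋ = 1; p/q = (1·9 + 8)/(1·1 + 1) = 17/2; p² − 75·q² = 289 − 300 = -11.
  k = 3: m = 3, d = 11, a = ⌊(8 + 3)/11⌋ = 1; p/q = (1·17 + 9)/(1·2 + 1) = 26/3; p² − 75·q² = 676 − 675 = 1.
  The first convergent with p² − 75·q² = 1 gives the fundamental solution (x₁, y₁) = (26, 3).
Step 2: Apply the recurrence (x_{n+1}, y_{n+1}) = (x₁x_n + 75y₁y_n, x₁y_n + y₁x_n) repeatedly.
  From (x_1, y_1) = (26, 3): x_2 = 26·26 + 75·3·3 = 1351; y_2 = 26·3 + 3·26 = 156.
  From (x_2, y_2) = (1351, 156): x_3 = 26·1351 + 75·3·156 = 70226; y_3 = 26·156 + 3·1351 = 8109.
  From (x_3, y_3) = (70226, 8109): x_4 = 26·70226 + 75·3·8109 = 3650401; y_4 = 26·8109 + 3·70226 = 421512.
  From (x_4, y_4) = (3650401, 421512): x_5 = 26·3650401 + 75·3·421512 = 189750626; y_5 = 26·421512 + 3·3650401 = 21910515.
  From (x_5, y_5) = (189750626, 21910515): x_6 = 26·189750626 + 75·3·21910515 = 9863382151; y_6 = 26·21910515 + 3·189750626 = 1138925268.
Step 3: Verify x_6² - 75·y_6² = 97286307456665386801 - 97286307456665386800 = 1 (should be 1). ✓

(x_1, y_1) = (26, 3); (x_6, y_6) = (9863382151, 1138925268).


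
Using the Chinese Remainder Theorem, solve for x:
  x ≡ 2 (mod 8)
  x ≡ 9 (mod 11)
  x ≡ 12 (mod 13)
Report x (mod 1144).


Moduli 8, 11, 13 are pairwise coprime; by CRT there is a unique solution modulo M = 8 · 11 · 13 = 1144.
Solve pairwise, accumulating the modulus:
  Start with x ≡ 2 (mod 8).
  Combine with x ≡ 9 (mod 11): since gcd(8, 11) = 1, we get a unique residue mod 88.
    Write x = 2 + 8·t and substitute into x ≡ 9 (mod 11): 8·t ≡ 9 − 2 = 7 (mod 11).
    The inverse of 8 mod 11 is 7 (since 8·7 = 56 = 5·11 + 1), so t ≡ 7·7 = 49 ≡ 5 (mod 11).
    Then x = 2 + 8·5 = 42, valid modulo lcm(8, 11) = 88: x ≡ 42 (mod 88).
  Combine with x ≡ 12 (mod 13): since gcd(88, 13) = 1, we get a unique residue mod 1144.
    Write x = 42 + 88·t and substitute into x ≡ 12 (mod 13): 88·t ≡ 12 − 42 = -30 (mod 13).
    Reduce coefficients mod 13: 10·t ≡ 9 (mod 13).
    The inverse of 10 mod 13 is 4 (since 10·4 = 40 = 3·13 + 1), so t ≡ 4·9 = 36 ≡ 10 (mod 13).
    Then x = 42 + 88·10 = 922, valid modulo lcm(88, 13) = 1144: x ≡ 922 (mod 1144).
Verify: 922 mod 8 = 2 ✓, 922 mod 11 = 9 ✓, 922 mod 13 = 12 ✓.

x ≡ 922 (mod 1144).


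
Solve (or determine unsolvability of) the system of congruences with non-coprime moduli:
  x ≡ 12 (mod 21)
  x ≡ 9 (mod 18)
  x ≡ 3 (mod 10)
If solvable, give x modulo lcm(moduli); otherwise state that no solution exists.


Moduli 21, 18, 10 are not pairwise coprime, so CRT works modulo lcm(m_i) when all pairwise compatibility conditions hold.
Pairwise compatibility: gcd(m_i, m_j) must divide a_i - a_j for every pair.
Merge one congruence at a time:
  Start: x ≡ 12 (mod 21).
  Combine with x ≡ 9 (mod 18): gcd(21, 18) = 3; 9 - 12 = -3, which IS divisible by 3, so compatible.
    Write x = 12 + 21·t and substitute into x ≡ 9 (mod 18): 21·t ≡ 9 − 12 = -3 (mod 18).
    Divide the congruence (and modulus) by g = 3: 7·t ≡ -1 (mod 6).
    Reduce coefficients mod 6: 1·t ≡ 5 (mod 6).
    So t ≡ 5 (mod 6).
    Then x = 12 + 21·5 = 117, valid modulo lcm(21, 18) = 126: x ≡ 117 (mod 126).
  Combine with x ≡ 3 (mod 10): gcd(126, 10) = 2; 3 - 117 = -114, which IS divisible by 2, so compatible.
    Write x = 117 + 126·t and substitute into x ≡ 3 (mod 10): 126·t ≡ 3 − 117 = -114 (mod 10).
    Divide the congruence (and modulus) by g = 2: 63·t ≡ -57 (mod 5).
    Reduce coefficients mod 5: 3·t ≡ 3 (mod 5).
    The inverse of 3 mod 5 is 2 (since 3·2 = 6 = 1·5 + 1), so t ≡ 2·3 = 6 ≡ 1 (mod 5).
    Then x = 117 + 126·1 = 243, valid modulo lcm(126, 10) = 630: x ≡ 243 (mod 630).
Verify: 243 mod 21 = 12, 243 mod 18 = 9, 243 mod 10 = 3.

x ≡ 243 (mod 630).


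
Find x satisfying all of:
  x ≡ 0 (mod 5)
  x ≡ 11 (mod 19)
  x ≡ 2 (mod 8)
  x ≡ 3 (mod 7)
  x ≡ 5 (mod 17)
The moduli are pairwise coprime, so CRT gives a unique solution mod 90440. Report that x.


Product of moduli M = 5 · 19 · 8 · 7 · 17 = 90440.
Merge one congruence at a time:
  Start: x ≡ 0 (mod 5).
  Combine with x ≡ 11 (mod 19); new modulus lcm = 95.
    Write x = 0 + 5·t and substitute into x ≡ 11 (mod 19): 5·t ≡ 11 − 0 = 11 (mod 19).
    The inverse of 5 mod 19 is 4 (since 5·4 = 20 = 1·19 + 1), so t ≡ 4·11 = 44 ≡ 6 (mod 19).
    Then x = 0 + 5·6 = 30, valid modulo lcm(5, 19) = 95: x ≡ 30 (mod 95).
  Combine with x ≡ 2 (mod 8); new modulus lcm = 760.
    Write x = 30 + 95·t and substitute into x ≡ 2 (mod 8): 95·t ≡ 2 − 30 = -28 (mod 8).
    Reduce coefficients mod 8: 7·t ≡ 4 (mod 8).
    The inverse of 7 mod 8 is 7 (since 7·7 = 49 = 6·8 + 1), so t ≡ 7·4 = 28 ≡ 4 (mod 8).
    Then x = 30 + 95·4 = 410, valid modulo lcm(95, 8) = 760: x ≡ 410 (mod 760).
  Combine with x ≡ 3 (mod 7); new modulus lcm = 5320.
    Write x = 410 + 760·t and substitute into x ≡ 3 (mod 7): 760·t ≡ 3 − 410 = -407 (mod 7).
    Reduce coefficients mod 7: 4·t ≡ 6 (mod 7).
    The inverse of 4 mod 7 is 2 (since 4·2 = 8 = 1·7 + 1), so t ≡ 2·6 = 12 ≡ 5 (mod 7).
    Then x = 410 + 760·5 = 4210, valid modulo lcm(760, 7) = 5320: x ≡ 4210 (mod 5320).
  Combine with x ≡ 5 (mod 17); new modulus lcm = 90440.
    Write x = 4210 + 5320·t and substitute into x ≡ 5 (mod 17): 5320·t ≡ 5 − 4210 = -4205 (mod 17).
    Reduce coefficients mod 17: 16·t ≡ 11 (mod 17).
    The inverse of 16 mod 17 is 16 (since 16·16 = 256 = 15·17 + 1), so t ≡ 16·11 = 176 ≡ 6 (mod 17).
    Then x = 4210 + 5320·6 = 36130, valid modulo lcm(5320, 17) = 90440: x ≡ 36130 (mod 90440).
Verify against each original: 36130 mod 5 = 0, 36130 mod 19 = 11, 36130 mod 8 = 2, 36130 mod 7 = 3, 36130 mod 17 = 5.

x ≡ 36130 (mod 90440).


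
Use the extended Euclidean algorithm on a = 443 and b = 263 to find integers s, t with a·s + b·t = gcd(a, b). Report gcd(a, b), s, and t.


Euclidean algorithm on (443, 263) — divide until remainder is 0:
  443 = 1 · 263 + 180
  263 = 1 · 180 + 83
  180 = 2 · 83 + 14
  83 = 5 · 14 + 13
  14 = 1 · 13 + 1
  13 = 13 · 1 + 0
gcd(443, 263) = 1.
Track Bezout coefficients alongside the remainders: start with r₀ = 443 = a·1 + b·0 (s = 1, t = 0) and r₁ = 263 = a·0 + b·1 (s = 0, t = 1); each new remainder r_{k+1} = r_{k-1} − q_k·r_k inherits s_{k+1} = s_{k-1} − q_k·s_k, t_{k+1} = t_{k-1} − q_k·t_k, so r_k = a·s_k + b·t_k at every step:
  q = 1: r = 180, s = 1 − 1·0 = 1, t = 0 − 1·1 = -1  (check: 443·1 + 263·(-1) = 180)
  q = 1: r = 83, s = 0 − 1·1 = -1, t = 1 − 1·(-1) = 2  (check: 443·(-1) + 263·2 = 83)
  q = 2: r = 14, s = 1 − 2·(-1) = 3, t = -1 − 2·2 = -5  (check: 443·3 + 263·(-5) = 14)
  q = 5: r = 13, s = -1 − 5·3 = -16, t = 2 − 5·(-5) = 27  (check: 443·(-16) + 263·27 = 13)
  q = 1: r = 1, s = 3 − 1·(-16) = 19, t = -5 − 1·27 = -32  (check: 443·19 + 263·(-32) = 1)
The row with r = 1 (the gcd) gives the Bezout coefficients s = 19, t = -32.
Result: 443 · (19) + 263 · (-32) = 1.

gcd(443, 263) = 1; s = 19, t = -32 (check: 443·19 + 263·(-32) = 1).


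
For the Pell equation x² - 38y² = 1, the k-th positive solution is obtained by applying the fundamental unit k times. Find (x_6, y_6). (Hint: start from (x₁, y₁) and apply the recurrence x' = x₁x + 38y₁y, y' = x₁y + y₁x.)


Step 1: Find the fundamental solution (x₁, y₁) of x² - 38y² = 1.
  Expand √38 as a continued fraction. a₀ = ⌊√38⌋ = 6; iterate m_{k+1} = d_k·a_k − m_k, d_{k+1} = (38 − m_{k+1}²)/d_k, a_{k+1} = ⌊(a₀ + m_{k+1})/d_{k+1}⌋ (starting m₀ = 0, d₀ = 1), with convergents p_k = a_k·p_{k-1} + p_{k-2}, q_k = a_k·q_{k-1} + q_{k-2} (p₋₁ = 1, q₋₁ = 0):
  k = 0: a₀ = 6; p₀/q₀ = 6/1; p₀² − 38·q₀² = 36 − 38 = -2.
  k = 1: m = 6, d = 2, a = ⌊(6 + 6)/2⌋ = 6; p/q = (6·6 + 1)/(6·1 + 0) = 37/6; p² − 38·q² = 1369 − 1368 = 1.
  The first convergent with p² − 38·q² = 1 gives the fundamental solution (x₁, y₁) = (37, 6).
Step 2: Apply the recurrence (x_{n+1}, y_{n+1}) = (x₁x_n + 38y₁y_n, x₁y_n + y₁x_n) repeatedly.
  From (x_1, y_1) = (37, 6): x_2 = 37·37 + 38·6·6 = 2737; y_2 = 37·6 + 6·37 = 444.
  From (x_2, y_2) = (2737, 444): x_3 = 37·2737 + 38·6·444 = 202501; y_3 = 37·444 + 6·2737 = 32850.
  From (x_3, y_3) = (202501, 32850): x_4 = 37·202501 + 38·6·32850 = 14982337; y_4 = 37·32850 + 6·202501 = 2430456.
  From (x_4, y_4) = (14982337, 2430456): x_5 = 37·14982337 + 38·6·2430456 = 1108490437; y_5 = 37·2430456 + 6·14982337 = 179820894.
  From (x_5, y_5) = (1108490437, 179820894): x_6 = 37·1108490437 + 38·6·179820894 = 82013310001; y_6 = 37·179820894 + 6·1108490437 = 13304315700.
Step 3: Verify x_6² - 38·y_6² = 6726183017320126620001 - 6726183017320126620000 = 1 (should be 1). ✓

(x_1, y_1) = (37, 6); (x_6, y_6) = (82013310001, 13304315700).


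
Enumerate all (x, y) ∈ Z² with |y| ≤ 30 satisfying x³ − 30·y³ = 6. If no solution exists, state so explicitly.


The equation is x³ - 30y³ = 6. For fixed y, x³ = 30·y³ + 6, so a solution requires the RHS to be a perfect cube.
Strategy: iterate y from -30 to 30, compute RHS = 30·y³ + 6, and check whether it is a (positive or negative) perfect cube.
Check small values of y:
  y = 0: RHS = 6 is not a perfect cube.
  y = 1: RHS = 36 is not a perfect cube.
  y = -1: RHS = -24 is not a perfect cube.
  y = 2: RHS = 246 is not a perfect cube.
  y = -2: RHS = -234 is not a perfect cube.
  y = 3: RHS = 816 is not a perfect cube.
  y = -3: RHS = -804 is not a perfect cube.
Continuing the search up to |y| = 30 finds no solutions either.
No (x, y) in the scanned range satisfies the equation.

No integer solutions with |y| ≤ 30.


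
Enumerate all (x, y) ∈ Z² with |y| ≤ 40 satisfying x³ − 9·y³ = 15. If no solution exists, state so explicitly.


The equation is x³ - 9y³ = 15. For fixed y, x³ = 9·y³ + 15, so a solution requires the RHS to be a perfect cube.
Strategy: iterate y from -40 to 40, compute RHS = 9·y³ + 15, and check whether it is a (positive or negative) perfect cube.
Check small values of y:
  y = 0: RHS = 15 is not a perfect cube.
  y = 1: RHS = 24 is not a perfect cube.
  y = -1: RHS = 6 is not a perfect cube.
  y = 2: RHS = 87 is not a perfect cube.
  y = -2: RHS = -57 is not a perfect cube.
  y = 3: RHS = 258 is not a perfect cube.
  y = -3: RHS = -228 is not a perfect cube.
Continuing the search up to |y| = 40 finds no solutions either.
No (x, y) in the scanned range satisfies the equation.

No integer solutions with |y| ≤ 40.


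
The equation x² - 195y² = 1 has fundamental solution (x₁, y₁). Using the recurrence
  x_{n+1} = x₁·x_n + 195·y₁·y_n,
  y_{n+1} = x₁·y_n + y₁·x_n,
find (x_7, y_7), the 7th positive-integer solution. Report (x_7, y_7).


Step 1: Find the fundamental solution (x₁, y₁) of x² - 195y² = 1.
  Expand √195 as a continued fraction. a₀ = ⌊√195⌋ = 13; iterate m_{k+1} = d_k·a_k − m_k, d_{k+1} = (195 − m_{k+1}²)/d_k, a_{k+1} = ⌊(a₀ + m_{k+1})/d_{k+1}⌋ (starting m₀ = 0, d₀ = 1), with convergents p_k = a_k·p_{k-1} + p_{k-2}, q_k = a_k·q_{k-1} + q_{k-2} (p₋₁ = 1, q₋₁ = 0):
  k = 0: a₀ = 13; p₀/q₀ = 13/1; p₀² − 195·q₀² = 169 − 195 = -26.
  k = 1: m = 13, d = 26, a = ⌊(13 + 13)/26⌋ = 1; p/q = (1·13 + 1)/(1·1 + 0) = 14/1; p² − 195·q² = 196 − 195 = 1.
  The first convergent with p² − 195·q² = 1 gives the fundamental solution (x₁, y₁) = (14, 1).
Step 2: Apply the recurrence (x_{n+1}, y_{n+1}) = (x₁x_n + 195y₁y_n, x₁y_n + y₁x_n) repeatedly.
  From (x_1, y_1) = (14, 1): x_2 = 14·14 + 195·1·1 = 391; y_2 = 14·1 + 1·14 = 28.
  From (x_2, y_2) = (391, 28): x_3 = 14·391 + 195·1·28 = 10934; y_3 = 14·28 + 1·391 = 783.
  From (x_3, y_3) = (10934, 783): x_4 = 14·10934 + 195·1·783 = 305761; y_4 = 14·783 + 1·10934 = 21896.
  From (x_4, y_4) = (305761, 21896): x_5 = 14·305761 + 195·1·21896 = 8550374; y_5 = 14·21896 + 1·305761 = 612305.
  From (x_5, y_5) = (8550374, 612305): x_6 = 14·8550374 + 195·1·612305 = 239104711; y_6 = 14·612305 + 1·8550374 = 17122644.
  From (x_6, y_6) = (239104711, 17122644): x_7 = 14·239104711 + 195·1·17122644 = 6686381534; y_7 = 14·17122644 + 1·239104711 = 478821727.
Step 3: Verify x_7² - 195·y_7² = 44707698018216193156 - 44707698018216193155 = 1 (should be 1). ✓

(x_1, y_1) = (14, 1); (x_7, y_7) = (6686381534, 478821727).


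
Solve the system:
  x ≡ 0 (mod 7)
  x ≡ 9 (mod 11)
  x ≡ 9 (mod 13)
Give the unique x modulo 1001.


Moduli 7, 11, 13 are pairwise coprime; by CRT there is a unique solution modulo M = 7 · 11 · 13 = 1001.
Solve pairwise, accumulating the modulus:
  Start with x ≡ 0 (mod 7).
  Combine with x ≡ 9 (mod 11): since gcd(7, 11) = 1, we get a unique residue mod 77.
    Write x = 0 + 7·t and substitute into x ≡ 9 (mod 11): 7·t ≡ 9 − 0 = 9 (mod 11).
    The inverse of 7 mod 11 is 8 (since 7·8 = 56 = 5·11 + 1), so t ≡ 8·9 = 72 ≡ 6 (mod 11).
    Then x = 0 + 7·6 = 42, valid modulo lcm(7, 11) = 77: x ≡ 42 (mod 77).
  Combine with x ≡ 9 (mod 13): since gcd(77, 13) = 1, we get a unique residue mod 1001.
    Write x = 42 + 77·t and substitute into x ≡ 9 (mod 13): 77·t ≡ 9 − 42 = -33 (mod 13).
    Reduce coefficients mod 13: 12·t ≡ 6 (mod 13).
    The inverse of 12 mod 13 is 12 (since 12·12 = 144 = 11·13 + 1), so t ≡ 12·6 = 72 ≡ 7 (mod 13).
    Then x = 42 + 77·7 = 581, valid modulo lcm(77, 13) = 1001: x ≡ 581 (mod 1001).
Verify: 581 mod 7 = 0 ✓, 581 mod 11 = 9 ✓, 581 mod 13 = 9 ✓.

x ≡ 581 (mod 1001).


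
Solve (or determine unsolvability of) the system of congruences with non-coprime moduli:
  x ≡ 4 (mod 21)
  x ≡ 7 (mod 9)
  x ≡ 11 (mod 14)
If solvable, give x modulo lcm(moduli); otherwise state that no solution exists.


Moduli 21, 9, 14 are not pairwise coprime, so CRT works modulo lcm(m_i) when all pairwise compatibility conditions hold.
Pairwise compatibility: gcd(m_i, m_j) must divide a_i - a_j for every pair.
Merge one congruence at a time:
  Start: x ≡ 4 (mod 21).
  Combine with x ≡ 7 (mod 9): gcd(21, 9) = 3; 7 - 4 = 3, which IS divisible by 3, so compatible.
    Write x = 4 + 21·t and substitute into x ≡ 7 (mod 9): 21·t ≡ 7 − 4 = 3 (mod 9).
    Divide the congruence (and modulus) by g = 3: 7·t ≡ 1 (mod 3).
    Reduce coefficients mod 3: 1·t ≡ 1 (mod 3).
    So t ≡ 1 (mod 3).
    Then x = 4 + 21·1 = 25, valid modulo lcm(21, 9) = 63: x ≡ 25 (mod 63).
  Combine with x ≡ 11 (mod 14): gcd(63, 14) = 7; 11 - 25 = -14, which IS divisible by 7, so compatible.
    Write x = 25 + 63·t and substitute into x ≡ 11 (mod 14): 63·t ≡ 11 − 25 = -14 (mod 14).
    Divide the congruence (and modulus) by g = 7: 9·t ≡ -2 (mod 2).
    Reduce coefficients mod 2: 1·t ≡ 0 (mod 2).
    So t ≡ 0 (mod 2).
    Then x = 25 + 63·0 = 25, valid modulo lcm(63, 14) = 126: x ≡ 25 (mod 126).
Verify: 25 mod 21 = 4, 25 mod 9 = 7, 25 mod 14 = 11.

x ≡ 25 (mod 126).


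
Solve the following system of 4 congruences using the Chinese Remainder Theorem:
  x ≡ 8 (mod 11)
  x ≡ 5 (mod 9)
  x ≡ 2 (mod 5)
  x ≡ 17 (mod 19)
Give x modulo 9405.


Product of moduli M = 11 · 9 · 5 · 19 = 9405.
Merge one congruence at a time:
  Start: x ≡ 8 (mod 11).
  Combine with x ≡ 5 (mod 9); new modulus lcm = 99.
    Write x = 8 + 11·t and substitute into x ≡ 5 (mod 9): 11·t ≡ 5 − 8 = -3 (mod 9).
    Reduce coefficients mod 9: 2·t ≡ 6 (mod 9).
    The inverse of 2 mod 9 is 5 (since 2·5 = 10 = 1·9 + 1), so t ≡ 5·6 = 30 ≡ 3 (mod 9).
    Then x = 8 + 11·3 = 41, valid modulo lcm(11, 9) = 99: x ≡ 41 (mod 99).
  Combine with x ≡ 2 (mod 5); new modulus lcm = 495.
    Write x = 41 + 99·t and substitute into x ≡ 2 (mod 5): 99·t ≡ 2 − 41 = -39 (mod 5).
    Reduce coefficients mod 5: 4·t ≡ 1 (mod 5).
    The inverse of 4 mod 5 is 4 (since 4·4 = 16 = 3·5 + 1), so t ≡ 4·1 = 4 ≡ 4 (mod 5).
    Then x = 41 + 99·4 = 437, valid modulo lcm(99, 5) = 495: x ≡ 437 (mod 495).
  Combine with x ≡ 17 (mod 19); new modulus lcm = 9405.
    Write x = 437 + 495·t and substitute into x ≡ 17 (mod 19): 495·t ≡ 17 − 437 = -420 (mod 19).
    Reduce coefficients mod 19: 1·t ≡ 17 (mod 19).
    So t ≡ 17 (mod 19).
    Then x = 437 + 495·17 = 8852, valid modulo lcm(495, 19) = 9405: x ≡ 8852 (mod 9405).
Verify against each original: 8852 mod 11 = 8, 8852 mod 9 = 5, 8852 mod 5 = 2, 8852 mod 19 = 17.

x ≡ 8852 (mod 9405).
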